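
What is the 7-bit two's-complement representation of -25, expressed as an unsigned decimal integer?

103

25 in 7 bits: 0011001
Invert: 1100110
Add 1:  1100111 = 103
(Check: 2^7 - 25 = 128 - 25 = 103.)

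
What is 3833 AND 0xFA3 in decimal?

3745

3833 = 111011111001
0xFA3 = 111110100011
AND → 111010100001 = 3745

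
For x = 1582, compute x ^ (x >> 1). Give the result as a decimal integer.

x = 11000101110 = 1582
x>>1 = 01100010111
XOR  = 10100111001 = 1337
(x ^ (x >> 1) gives the standard binary-reflected Gray code of x.)

1337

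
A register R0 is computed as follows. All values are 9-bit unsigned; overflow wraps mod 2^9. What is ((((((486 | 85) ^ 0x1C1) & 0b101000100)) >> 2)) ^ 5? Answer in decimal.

486 = 111100110
85 = 001010101
→ | → 111110111 = 503
0x1C1 = 111000001
→ ^ → 000110110 = 54
0b101000100 = 101000100
→ & → 000000100 = 4
→ >> 2 → 000000001 = 1
5 = 000000101
→ ^ → 000000100 = 4

4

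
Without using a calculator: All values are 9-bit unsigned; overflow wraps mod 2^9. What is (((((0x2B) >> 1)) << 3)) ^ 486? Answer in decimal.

0x2B = 000101011
→ >> 1 → 000010101 = 21
→ << 3 (mod 2^9) → 010101000 = 168
486 = 111100110
→ ^ → 101001110 = 334

334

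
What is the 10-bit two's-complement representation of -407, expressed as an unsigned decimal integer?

617

407 in 10 bits: 0110010111
Invert: 1001101000
Add 1:  1001101001 = 617
(Check: 2^10 - 407 = 1024 - 407 = 617.)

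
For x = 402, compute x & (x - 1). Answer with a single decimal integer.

x = 110010010 = 402
x - 1 = 110010001
AND   = 110010000 = 400
(x & (x - 1) clears the lowest set bit of x.)

400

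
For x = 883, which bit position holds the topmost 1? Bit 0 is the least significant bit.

9

883 = 1101110011
The topmost 1 is at position 9 (since 2^9 = 512 ≤ 883 < 1024).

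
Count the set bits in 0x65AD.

0x65AD = 110010110101101
Count the 1s: 1 + 1 + 1 + 1 + 1 + 1 + 1 + 1 + 1 = 9

9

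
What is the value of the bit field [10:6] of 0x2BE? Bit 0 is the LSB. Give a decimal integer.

10

v = 0001010111110
Shift right by 6: 0001010
Mask low 5 bits: 01010 = 10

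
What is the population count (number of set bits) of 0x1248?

4

0x1248 = 1001001001000
Count the 1s: 1 + 1 + 1 + 1 = 4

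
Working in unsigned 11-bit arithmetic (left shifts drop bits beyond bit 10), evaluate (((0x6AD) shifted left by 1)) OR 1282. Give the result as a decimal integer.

0x6AD = 11010101101
→ shifted left by 1 (mod 2^11) → 10101011010 = 1370
1282 = 10100000010
→ OR → 10101011010 = 1370

1370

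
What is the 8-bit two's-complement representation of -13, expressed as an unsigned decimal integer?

243

13 in 8 bits: 00001101
Invert: 11110010
Add 1:  11110011 = 243
(Check: 2^8 - 13 = 256 - 13 = 243.)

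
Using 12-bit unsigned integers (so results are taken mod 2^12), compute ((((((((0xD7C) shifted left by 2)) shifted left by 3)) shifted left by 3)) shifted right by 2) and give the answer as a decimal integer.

768

0xD7C = 110101111100
→ shifted left by 2 (mod 2^12) → 010111110000 = 1520
→ shifted left by 3 (mod 2^12) → 111110000000 = 3968
→ shifted left by 3 (mod 2^12) → 110000000000 = 3072
→ shifted right by 2 → 001100000000 = 768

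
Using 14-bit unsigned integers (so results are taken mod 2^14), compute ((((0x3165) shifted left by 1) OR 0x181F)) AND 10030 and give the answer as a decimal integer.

8718

0x3165 = 11000101100101
→ shifted left by 1 (mod 2^14) → 10001011001010 = 8906
0x181F = 01100000011111
→ OR → 11101011011111 = 15071
10030 = 10011100101110
→ AND → 10001000001110 = 8718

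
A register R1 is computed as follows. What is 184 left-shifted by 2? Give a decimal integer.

184 = 0010111000
shift left by 2 → 1011100000 = 736
(equivalently, 184 × 2^2 = 184 × 4)

736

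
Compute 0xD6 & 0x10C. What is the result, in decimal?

0xD6 = 011010110
0x10C = 100001100
AND → 000000100 = 4

4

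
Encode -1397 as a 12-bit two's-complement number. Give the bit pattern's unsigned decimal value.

1397 in 12 bits: 010101110101
Invert: 101010001010
Add 1:  101010001011 = 2699
(Check: 2^12 - 1397 = 4096 - 1397 = 2699.)

2699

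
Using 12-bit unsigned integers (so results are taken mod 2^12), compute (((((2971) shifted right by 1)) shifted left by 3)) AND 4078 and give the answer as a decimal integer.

2971 = 101110011011
→ shifted right by 1 → 010111001101 = 1485
→ shifted left by 3 (mod 2^12) → 111001101000 = 3688
4078 = 111111101110
→ AND → 111001101000 = 3688

3688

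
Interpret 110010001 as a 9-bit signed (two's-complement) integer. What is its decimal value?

-111

pattern = 110010001 (MSB is 1 ⇒ negative)
Invert: 001101110, add 1 → 001101111 = 111, so the value is -111.
(Equivalently: 401 - 2^9 = 401 - 512 = -111.)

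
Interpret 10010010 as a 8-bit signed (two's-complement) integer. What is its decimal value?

-110

pattern = 10010010 (MSB is 1 ⇒ negative)
Invert: 01101101, add 1 → 01101110 = 110, so the value is -110.
(Equivalently: 146 - 2^8 = 146 - 256 = -110.)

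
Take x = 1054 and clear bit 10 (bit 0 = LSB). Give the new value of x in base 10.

x = 010000011110
bit 10 is currently 1; clear it via x & ~(1 << 10) = x & ~1024
→ 000000011110 = 30

30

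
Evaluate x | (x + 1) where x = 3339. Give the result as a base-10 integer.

3343

x = 110100001011 = 3339
x + 1 = 110100001100
OR    = 110100001111 = 3343
(x | (x + 1) sets the lowest cleared bit.)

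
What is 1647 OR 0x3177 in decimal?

1647 = 00011001101111
0x3177 = 11000101110111
 OR → 11011101111111 = 14207

14207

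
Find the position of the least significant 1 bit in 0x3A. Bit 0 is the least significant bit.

0x3A = 111010
Trailing zeros: 1, so the lowest set bit is bit 1 (value 2).

1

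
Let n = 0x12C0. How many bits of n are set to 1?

0x12C0 = 1001011000000
Count the 1s: 1 + 1 + 1 + 1 = 4

4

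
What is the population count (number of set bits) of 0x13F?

0x13F = 100111111
Count the 1s: 1 + 1 + 1 + 1 + 1 + 1 + 1 = 7

7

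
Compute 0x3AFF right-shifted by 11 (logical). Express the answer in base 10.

7

0x3AFF = 11101011111111
shift right by 11 → 00000000000111 = 7
(equivalently, floor(15103 / 2048))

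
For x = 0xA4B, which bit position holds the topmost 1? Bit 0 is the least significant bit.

0xA4B = 101001001011
The topmost 1 is at position 11 (since 2^11 = 2048 ≤ 2635 < 4096).

11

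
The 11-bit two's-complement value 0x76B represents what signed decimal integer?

-149

pattern = 11101101011 (MSB is 1 ⇒ negative)
Invert: 00010010100, add 1 → 00010010101 = 149, so the value is -149.
(Equivalently: 1899 - 2^11 = 1899 - 2048 = -149.)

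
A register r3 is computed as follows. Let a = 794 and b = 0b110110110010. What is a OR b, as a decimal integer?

794 = 001100011010
b = 110110110010
 OR → 111110111010 = 4026

4026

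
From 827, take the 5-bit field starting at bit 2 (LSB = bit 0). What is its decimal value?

14

v = 1100111011
Shift right by 2: 11001110
Mask low 5 bits: 01110 = 14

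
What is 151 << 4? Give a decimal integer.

2416

151 = 000010010111
shift left by 4 → 100101110000 = 2416
(equivalently, 151 × 2^4 = 151 × 16)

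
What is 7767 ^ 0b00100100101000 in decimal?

7767 = 1111001010111
b = 0100100101000
XOR → 1011101111111 = 6015

6015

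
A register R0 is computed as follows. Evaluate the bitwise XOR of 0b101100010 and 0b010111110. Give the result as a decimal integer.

476

a = 101100010
b = 010111110
XOR → 111011100 = 476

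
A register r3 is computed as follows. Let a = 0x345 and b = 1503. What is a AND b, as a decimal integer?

325

0x345 = 01101000101
1503 = 10111011111
AND → 00101000101 = 325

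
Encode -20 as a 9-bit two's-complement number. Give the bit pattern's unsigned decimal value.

492

20 in 9 bits: 000010100
Invert: 111101011
Add 1:  111101100 = 492
(Check: 2^9 - 20 = 512 - 20 = 492.)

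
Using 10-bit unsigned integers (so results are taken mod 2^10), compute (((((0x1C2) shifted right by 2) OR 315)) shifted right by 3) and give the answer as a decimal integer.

47

0x1C2 = 0111000010
→ shifted right by 2 → 0001110000 = 112
315 = 0100111011
→ OR → 0101111011 = 379
→ shifted right by 3 → 0000101111 = 47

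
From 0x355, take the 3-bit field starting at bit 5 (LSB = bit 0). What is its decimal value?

2

v = 1101010101
Shift right by 5: 11010
Mask low 3 bits: 010 = 2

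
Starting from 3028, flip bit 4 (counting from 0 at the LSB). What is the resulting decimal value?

3012

x = 0101111010100
bit 4 is currently 1; toggle it via x ^ (1 << 4) = x ^ 16
→ 0101111000100 = 3012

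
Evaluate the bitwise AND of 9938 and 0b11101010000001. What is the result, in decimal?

8832

9938 = 10011011010010
b = 11101010000001
AND → 10001010000000 = 8832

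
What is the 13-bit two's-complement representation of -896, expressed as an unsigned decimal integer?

896 in 13 bits: 0001110000000
Invert: 1110001111111
Add 1:  1110010000000 = 7296
(Check: 2^13 - 896 = 8192 - 896 = 7296.)

7296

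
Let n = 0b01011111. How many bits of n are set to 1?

n = 1011111
Count the 1s: 1 + 1 + 1 + 1 + 1 + 1 = 6

6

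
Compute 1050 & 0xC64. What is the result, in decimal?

1050 = 010000011010
0xC64 = 110001100100
AND → 010000000000 = 1024

1024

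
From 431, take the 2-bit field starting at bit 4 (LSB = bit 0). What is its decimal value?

v = 110101111
Shift right by 4: 11010
Mask low 2 bits: 10 = 2

2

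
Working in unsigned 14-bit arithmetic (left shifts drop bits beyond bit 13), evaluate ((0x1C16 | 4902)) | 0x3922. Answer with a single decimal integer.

0x1C16 = 01110000010110
4902 = 01001100100110
→ | → 01111100110110 = 7990
0x3922 = 11100100100010
→ | → 11111100110110 = 16182

16182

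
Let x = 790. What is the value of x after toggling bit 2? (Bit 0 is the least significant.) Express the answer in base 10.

x = 1100010110
bit 2 is currently 1; toggle it via x ^ (1 << 2) = x ^ 4
→ 1100010010 = 786

786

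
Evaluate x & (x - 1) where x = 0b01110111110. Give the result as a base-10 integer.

956

x = 1110111110 = 958
x - 1 = 1110111101
AND   = 1110111100 = 956
(x & (x - 1) clears the lowest set bit of x.)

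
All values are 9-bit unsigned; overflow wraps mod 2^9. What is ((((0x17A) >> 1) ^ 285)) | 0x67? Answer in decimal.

0x17A = 101111010
→ >> 1 → 010111101 = 189
285 = 100011101
→ ^ → 110100000 = 416
0x67 = 001100111
→ | → 111100111 = 487

487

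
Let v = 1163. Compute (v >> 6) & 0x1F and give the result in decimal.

v = 010010001011
Shift right by 6: 010010
Mask low 5 bits: 10010 = 18

18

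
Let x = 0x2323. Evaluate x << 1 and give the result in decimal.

0x2323 = 010001100100011
shift left by 1 → 100011001000110 = 17990
(equivalently, 8995 × 2^1 = 8995 × 2)

17990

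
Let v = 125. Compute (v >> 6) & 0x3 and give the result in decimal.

1

v = 00001111101
Shift right by 6: 00001
Mask low 2 bits: 01 = 1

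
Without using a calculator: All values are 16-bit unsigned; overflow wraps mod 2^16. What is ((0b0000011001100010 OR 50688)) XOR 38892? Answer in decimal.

20878

0b0000011001100010 = 0000011001100010
50688 = 1100011000000000
→ OR → 1100011001100010 = 50786
38892 = 1001011111101100
→ XOR → 0101000110001110 = 20878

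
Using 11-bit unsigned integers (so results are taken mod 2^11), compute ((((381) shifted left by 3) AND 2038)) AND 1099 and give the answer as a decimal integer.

381 = 00101111101
→ shifted left by 3 (mod 2^11) → 01111101000 = 1000
2038 = 11111110110
→ AND → 01111100000 = 992
1099 = 10001001011
→ AND → 00001000000 = 64

64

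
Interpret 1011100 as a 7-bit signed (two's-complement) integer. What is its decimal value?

pattern = 1011100 (MSB is 1 ⇒ negative)
Invert: 0100011, add 1 → 0100100 = 36, so the value is -36.
(Equivalently: 92 - 2^7 = 92 - 128 = -36.)

-36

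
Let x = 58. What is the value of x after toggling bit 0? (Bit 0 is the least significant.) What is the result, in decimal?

x = 000111010
bit 0 is currently 0; toggle it via x ^ (1 << 0) = x ^ 1
→ 000111011 = 59

59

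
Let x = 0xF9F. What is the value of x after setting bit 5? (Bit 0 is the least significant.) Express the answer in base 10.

4031

x = 111110011111
bit 5 is currently 0; set it via x | (1 << 5) = x | 32
→ 111110111111 = 4031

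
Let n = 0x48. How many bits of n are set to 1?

0x48 = 1001000
Count the 1s: 1 + 1 = 2

2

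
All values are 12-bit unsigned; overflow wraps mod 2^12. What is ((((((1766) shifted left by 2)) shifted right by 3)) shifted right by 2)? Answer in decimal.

1766 = 011011100110
→ shifted left by 2 (mod 2^12) → 101110011000 = 2968
→ shifted right by 3 → 000101110011 = 371
→ shifted right by 2 → 000001011100 = 92

92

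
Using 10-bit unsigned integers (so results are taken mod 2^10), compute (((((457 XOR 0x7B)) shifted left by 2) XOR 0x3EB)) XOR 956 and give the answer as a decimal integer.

457 = 0111001001
0x7B = 0001111011
→ XOR → 0110110010 = 434
→ shifted left by 2 (mod 2^10) → 1011001000 = 712
0x3EB = 1111101011
→ XOR → 0100100011 = 291
956 = 1110111100
→ XOR → 1010011111 = 671

671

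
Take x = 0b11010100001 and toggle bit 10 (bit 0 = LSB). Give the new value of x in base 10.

673

x = 11010100001
bit 10 is currently 1; toggle it via x ^ (1 << 10) = x ^ 1024
→ 01010100001 = 673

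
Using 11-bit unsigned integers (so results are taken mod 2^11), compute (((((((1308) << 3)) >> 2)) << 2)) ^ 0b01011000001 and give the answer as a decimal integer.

1308 = 10100011100
→ << 3 (mod 2^11) → 00011100000 = 224
→ >> 2 → 00000111000 = 56
→ << 2 (mod 2^11) → 00011100000 = 224
0b01011000001 = 01011000001
→ ^ → 01000100001 = 545

545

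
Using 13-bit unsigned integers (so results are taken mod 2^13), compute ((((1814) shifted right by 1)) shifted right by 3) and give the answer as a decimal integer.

113

1814 = 0011100010110
→ shifted right by 1 → 0001110001011 = 907
→ shifted right by 3 → 0000001110001 = 113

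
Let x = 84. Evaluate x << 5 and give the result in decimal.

84 = 000001010100
shift left by 5 → 101010000000 = 2688
(equivalently, 84 × 2^5 = 84 × 32)

2688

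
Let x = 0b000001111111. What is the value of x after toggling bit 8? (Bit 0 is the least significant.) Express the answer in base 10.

383

x = 000001111111
bit 8 is currently 0; toggle it via x ^ (1 << 8) = x ^ 256
→ 000101111111 = 383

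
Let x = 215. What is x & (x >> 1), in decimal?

67

x = 11010111 = 215
x>>1 = 01101011
AND  = 01000011 = 67
(x & (x >> 1) has a 1 wherever x has two consecutive 1 bits.)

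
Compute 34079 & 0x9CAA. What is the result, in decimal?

33802

34079 = 1000010100011111
0x9CAA = 1001110010101010
AND → 1000010000001010 = 33802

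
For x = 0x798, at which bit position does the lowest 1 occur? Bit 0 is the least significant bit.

0x798 = 11110011000
Trailing zeros: 3, so the lowest set bit is bit 3 (value 8).

3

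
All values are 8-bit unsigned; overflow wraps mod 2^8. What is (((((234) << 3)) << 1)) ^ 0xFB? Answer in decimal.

91

234 = 11101010
→ << 3 (mod 2^8) → 01010000 = 80
→ << 1 (mod 2^8) → 10100000 = 160
0xFB = 11111011
→ ^ → 01011011 = 91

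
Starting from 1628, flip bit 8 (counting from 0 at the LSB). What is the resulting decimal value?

x = 11001011100
bit 8 is currently 0; toggle it via x ^ (1 << 8) = x ^ 256
→ 11101011100 = 1884

1884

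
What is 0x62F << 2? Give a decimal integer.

6332

0x62F = 0011000101111
shift left by 2 → 1100010111100 = 6332
(equivalently, 1583 × 2^2 = 1583 × 4)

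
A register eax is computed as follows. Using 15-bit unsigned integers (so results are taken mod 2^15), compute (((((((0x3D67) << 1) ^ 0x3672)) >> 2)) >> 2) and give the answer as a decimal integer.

1227

0x3D67 = 011110101100111
→ << 1 (mod 2^15) → 111101011001110 = 31438
0x3672 = 011011001110010
→ ^ → 100110010111100 = 19644
→ >> 2 → 001001100101111 = 4911
→ >> 2 → 000010011001011 = 1227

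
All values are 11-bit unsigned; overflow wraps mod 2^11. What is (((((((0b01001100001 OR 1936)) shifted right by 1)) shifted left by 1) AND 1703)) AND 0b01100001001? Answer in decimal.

0b01001100001 = 01001100001
1936 = 11110010000
→ OR → 11111110001 = 2033
→ shifted right by 1 → 01111111000 = 1016
→ shifted left by 1 (mod 2^11) → 11111110000 = 2032
1703 = 11010100111
→ AND → 11010100000 = 1696
0b01100001001 = 01100001001
→ AND → 01000000000 = 512

512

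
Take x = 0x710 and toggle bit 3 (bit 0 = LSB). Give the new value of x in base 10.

x = 011100010000
bit 3 is currently 0; toggle it via x ^ (1 << 3) = x ^ 8
→ 011100011000 = 1816

1816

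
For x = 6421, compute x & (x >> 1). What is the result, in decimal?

x = 1100100010101 = 6421
x>>1 = 0110010001010
AND  = 0100000000000 = 2048
(x & (x >> 1) has a 1 wherever x has two consecutive 1 bits.)

2048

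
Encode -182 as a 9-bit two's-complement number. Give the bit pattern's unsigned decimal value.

330

182 in 9 bits: 010110110
Invert: 101001001
Add 1:  101001010 = 330
(Check: 2^9 - 182 = 512 - 182 = 330.)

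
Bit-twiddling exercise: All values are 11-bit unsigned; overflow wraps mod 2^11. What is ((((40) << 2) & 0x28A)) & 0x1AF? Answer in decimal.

40 = 00000101000
→ << 2 (mod 2^11) → 00010100000 = 160
0x28A = 01010001010
→ & → 00010000000 = 128
0x1AF = 00110101111
→ & → 00010000000 = 128

128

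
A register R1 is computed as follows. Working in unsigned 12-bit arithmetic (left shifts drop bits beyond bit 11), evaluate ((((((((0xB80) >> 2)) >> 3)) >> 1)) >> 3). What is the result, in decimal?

5

0xB80 = 101110000000
→ >> 2 → 001011100000 = 736
→ >> 3 → 000001011100 = 92
→ >> 1 → 000000101110 = 46
→ >> 3 → 000000000101 = 5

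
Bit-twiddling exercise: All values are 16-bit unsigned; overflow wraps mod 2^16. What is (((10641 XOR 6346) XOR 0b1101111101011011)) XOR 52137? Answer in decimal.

10641 = 0010100110010001
6346 = 0001100011001010
→ XOR → 0011000101011011 = 12635
0b1101111101011011 = 1101111101011011
→ XOR → 1110111000000000 = 60928
52137 = 1100101110101001
→ XOR → 0010010110101001 = 9641

9641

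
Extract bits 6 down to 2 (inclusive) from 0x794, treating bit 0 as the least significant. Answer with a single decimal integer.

v = 11110010100
Shift right by 2: 111100101
Mask low 5 bits: 00101 = 5

5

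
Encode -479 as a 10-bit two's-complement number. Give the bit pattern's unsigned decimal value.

479 in 10 bits: 0111011111
Invert: 1000100000
Add 1:  1000100001 = 545
(Check: 2^10 - 479 = 1024 - 479 = 545.)

545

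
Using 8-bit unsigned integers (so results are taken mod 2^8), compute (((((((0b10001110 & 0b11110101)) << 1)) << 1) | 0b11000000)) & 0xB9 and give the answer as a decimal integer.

0b10001110 = 10001110
0b11110101 = 11110101
→ & → 10000100 = 132
→ << 1 (mod 2^8) → 00001000 = 8
→ << 1 (mod 2^8) → 00010000 = 16
0b11000000 = 11000000
→ | → 11010000 = 208
0xB9 = 10111001
→ & → 10010000 = 144

144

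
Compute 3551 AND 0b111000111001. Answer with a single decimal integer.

3097

3551 = 110111011111
b = 111000111001
AND → 110000011001 = 3097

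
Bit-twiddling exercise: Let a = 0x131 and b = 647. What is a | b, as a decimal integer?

951

0x131 = 0100110001
647 = 1010000111
 OR → 1110110111 = 951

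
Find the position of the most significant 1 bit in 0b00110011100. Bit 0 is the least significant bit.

8

0b00110011100 = 110011100
The topmost 1 is at position 8 (since 2^8 = 256 ≤ 412 < 512).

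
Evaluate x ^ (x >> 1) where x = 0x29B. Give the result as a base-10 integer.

x = 1010011011 = 667
x>>1 = 0101001101
XOR  = 1111010110 = 982
(x ^ (x >> 1) gives the standard binary-reflected Gray code of x.)

982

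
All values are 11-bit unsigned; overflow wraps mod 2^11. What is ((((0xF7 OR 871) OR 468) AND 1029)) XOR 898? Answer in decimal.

0xF7 = 00011110111
871 = 01101100111
→ OR → 01111110111 = 1015
468 = 00111010100
→ OR → 01111110111 = 1015
1029 = 10000000101
→ AND → 00000000101 = 5
898 = 01110000010
→ XOR → 01110000111 = 903

903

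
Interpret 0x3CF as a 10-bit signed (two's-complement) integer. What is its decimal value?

pattern = 1111001111 (MSB is 1 ⇒ negative)
Invert: 0000110000, add 1 → 0000110001 = 49, so the value is -49.
(Equivalently: 975 - 2^10 = 975 - 1024 = -49.)

-49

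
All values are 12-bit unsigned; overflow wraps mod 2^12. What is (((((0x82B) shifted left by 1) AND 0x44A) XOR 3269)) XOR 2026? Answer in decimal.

2925

0x82B = 100000101011
→ shifted left by 1 (mod 2^12) → 000001010110 = 86
0x44A = 010001001010
→ AND → 000001000010 = 66
3269 = 110011000101
→ XOR → 110010000111 = 3207
2026 = 011111101010
→ XOR → 101101101101 = 2925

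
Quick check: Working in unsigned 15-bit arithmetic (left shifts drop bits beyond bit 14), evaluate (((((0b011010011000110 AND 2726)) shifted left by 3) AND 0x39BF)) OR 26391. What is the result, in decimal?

0b011010011000110 = 011010011000110
2726 = 000101010100110
→ AND → 000000010000110 = 134
→ shifted left by 3 (mod 2^15) → 000010000110000 = 1072
0x39BF = 011100110111111
→ AND → 000000000110000 = 48
26391 = 110011100010111
→ OR → 110011100110111 = 26423

26423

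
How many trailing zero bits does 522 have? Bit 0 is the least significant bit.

1

522 = 1000001010
Trailing zeros: 1, so the lowest set bit is bit 1 (value 2).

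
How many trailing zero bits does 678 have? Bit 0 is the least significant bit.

1

678 = 1010100110
Trailing zeros: 1, so the lowest set bit is bit 1 (value 2).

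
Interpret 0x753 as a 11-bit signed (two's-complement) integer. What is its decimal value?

-173

pattern = 11101010011 (MSB is 1 ⇒ negative)
Invert: 00010101100, add 1 → 00010101101 = 173, so the value is -173.
(Equivalently: 1875 - 2^11 = 1875 - 2048 = -173.)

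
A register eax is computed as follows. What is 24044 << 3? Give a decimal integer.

192352

24044 = 000101110111101100
shift left by 3 → 101110111101100000 = 192352
(equivalently, 24044 × 2^3 = 24044 × 8)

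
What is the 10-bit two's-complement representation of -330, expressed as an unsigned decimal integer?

694

330 in 10 bits: 0101001010
Invert: 1010110101
Add 1:  1010110110 = 694
(Check: 2^10 - 330 = 1024 - 330 = 694.)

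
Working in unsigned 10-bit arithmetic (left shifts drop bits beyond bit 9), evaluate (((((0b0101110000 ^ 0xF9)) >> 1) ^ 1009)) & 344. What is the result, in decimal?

272

0b0101110000 = 0101110000
0xF9 = 0011111001
→ ^ → 0110001001 = 393
→ >> 1 → 0011000100 = 196
1009 = 1111110001
→ ^ → 1100110101 = 821
344 = 0101011000
→ & → 0100010000 = 272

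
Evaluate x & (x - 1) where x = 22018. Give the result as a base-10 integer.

22016

x = 101011000000010 = 22018
x - 1 = 101011000000001
AND   = 101011000000000 = 22016
(x & (x - 1) clears the lowest set bit of x.)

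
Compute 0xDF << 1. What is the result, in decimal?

0xDF = 011011111
shift left by 1 → 110111110 = 446
(equivalently, 223 × 2^1 = 223 × 2)

446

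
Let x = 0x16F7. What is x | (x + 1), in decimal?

5887

x = 1011011110111 = 5879
x + 1 = 1011011111000
OR    = 1011011111111 = 5887
(x | (x + 1) sets the lowest cleared bit.)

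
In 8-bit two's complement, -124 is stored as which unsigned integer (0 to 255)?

132

124 in 8 bits: 01111100
Invert: 10000011
Add 1:  10000100 = 132
(Check: 2^8 - 124 = 256 - 124 = 132.)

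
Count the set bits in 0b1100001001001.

5

n = 1100001001001
Count the 1s: 1 + 1 + 1 + 1 + 1 = 5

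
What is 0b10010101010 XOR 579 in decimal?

1769

a = 10010101010
579 = 01001000011
XOR → 11011101001 = 1769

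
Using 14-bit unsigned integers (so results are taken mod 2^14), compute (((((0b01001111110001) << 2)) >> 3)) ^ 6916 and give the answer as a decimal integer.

6908

0b01001111110001 = 01001111110001
→ << 2 (mod 2^14) → 00111111000100 = 4036
→ >> 3 → 00000111111000 = 504
6916 = 01101100000100
→ ^ → 01101011111100 = 6908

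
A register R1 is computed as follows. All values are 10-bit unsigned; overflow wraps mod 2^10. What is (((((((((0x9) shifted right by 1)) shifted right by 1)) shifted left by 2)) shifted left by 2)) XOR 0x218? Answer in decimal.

568

0x9 = 0000001001
→ shifted right by 1 → 0000000100 = 4
→ shifted right by 1 → 0000000010 = 2
→ shifted left by 2 (mod 2^10) → 0000001000 = 8
→ shifted left by 2 (mod 2^10) → 0000100000 = 32
0x218 = 1000011000
→ XOR → 1000111000 = 568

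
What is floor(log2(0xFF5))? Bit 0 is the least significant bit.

11

0xFF5 = 111111110101
The topmost 1 is at position 11 (since 2^11 = 2048 ≤ 4085 < 4096).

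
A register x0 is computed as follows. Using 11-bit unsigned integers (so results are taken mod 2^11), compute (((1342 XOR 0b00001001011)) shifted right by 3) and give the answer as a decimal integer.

1342 = 10100111110
0b00001001011 = 00001001011
→ XOR → 10101110101 = 1397
→ shifted right by 3 → 00010101110 = 174

174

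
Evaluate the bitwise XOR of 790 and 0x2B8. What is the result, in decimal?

790 = 1100010110
0x2B8 = 1010111000
XOR → 0110101110 = 430

430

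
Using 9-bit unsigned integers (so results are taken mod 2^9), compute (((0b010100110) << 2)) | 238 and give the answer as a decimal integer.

0b010100110 = 010100110
→ << 2 (mod 2^9) → 010011000 = 152
238 = 011101110
→ | → 011111110 = 254

254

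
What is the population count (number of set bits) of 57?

57 = 111001
Count the 1s: 1 + 1 + 1 + 1 = 4

4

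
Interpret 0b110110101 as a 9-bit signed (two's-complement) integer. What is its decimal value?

pattern = 110110101 (MSB is 1 ⇒ negative)
Invert: 001001010, add 1 → 001001011 = 75, so the value is -75.
(Equivalently: 437 - 2^9 = 437 - 512 = -75.)

-75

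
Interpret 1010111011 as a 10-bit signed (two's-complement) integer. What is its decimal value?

-325

pattern = 1010111011 (MSB is 1 ⇒ negative)
Invert: 0101000100, add 1 → 0101000101 = 325, so the value is -325.
(Equivalently: 699 - 2^10 = 699 - 1024 = -325.)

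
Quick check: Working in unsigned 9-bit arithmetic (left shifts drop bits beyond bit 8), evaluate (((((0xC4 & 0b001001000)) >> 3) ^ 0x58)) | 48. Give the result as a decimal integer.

112

0xC4 = 011000100
0b001001000 = 001001000
→ & → 001000000 = 64
→ >> 3 → 000001000 = 8
0x58 = 001011000
→ ^ → 001010000 = 80
48 = 000110000
→ | → 001110000 = 112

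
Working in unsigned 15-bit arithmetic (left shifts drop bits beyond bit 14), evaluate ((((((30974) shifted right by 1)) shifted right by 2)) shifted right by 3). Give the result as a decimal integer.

30974 = 111100011111110
→ shifted right by 1 → 011110001111111 = 15487
→ shifted right by 2 → 000111100011111 = 3871
→ shifted right by 3 → 000000111100011 = 483

483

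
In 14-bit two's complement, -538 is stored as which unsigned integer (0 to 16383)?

15846

538 in 14 bits: 00001000011010
Invert: 11110111100101
Add 1:  11110111100110 = 15846
(Check: 2^14 - 538 = 16384 - 538 = 15846.)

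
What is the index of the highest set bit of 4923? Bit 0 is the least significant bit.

4923 = 1001100111011
The topmost 1 is at position 12 (since 2^12 = 4096 ≤ 4923 < 8192).

12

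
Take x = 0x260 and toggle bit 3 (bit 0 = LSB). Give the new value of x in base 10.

x = 1001100000
bit 3 is currently 0; toggle it via x ^ (1 << 3) = x ^ 8
→ 1001101000 = 616

616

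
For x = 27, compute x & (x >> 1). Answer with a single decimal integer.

9

x = 11011 = 27
x>>1 = 01101
AND  = 01001 = 9
(x & (x >> 1) has a 1 wherever x has two consecutive 1 bits.)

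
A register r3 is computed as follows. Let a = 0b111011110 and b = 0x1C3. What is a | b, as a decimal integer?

479

a = 111011110
0x1C3 = 111000011
 OR → 111011111 = 479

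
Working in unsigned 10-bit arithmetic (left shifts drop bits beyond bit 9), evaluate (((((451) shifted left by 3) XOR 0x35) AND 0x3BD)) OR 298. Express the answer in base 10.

451 = 0111000011
→ shifted left by 3 (mod 2^10) → 1000011000 = 536
0x35 = 0000110101
→ XOR → 1000101101 = 557
0x3BD = 1110111101
→ AND → 1000101101 = 557
298 = 0100101010
→ OR → 1100101111 = 815

815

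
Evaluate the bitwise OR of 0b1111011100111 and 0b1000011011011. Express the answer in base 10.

a = 1111011100111
b = 1000011011011
 OR → 1111011111111 = 7935

7935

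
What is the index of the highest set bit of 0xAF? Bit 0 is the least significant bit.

0xAF = 10101111
The topmost 1 is at position 7 (since 2^7 = 128 ≤ 175 < 256).

7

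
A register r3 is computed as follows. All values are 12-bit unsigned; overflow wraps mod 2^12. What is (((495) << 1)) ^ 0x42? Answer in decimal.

924

495 = 000111101111
→ << 1 (mod 2^12) → 001111011110 = 990
0x42 = 000001000010
→ ^ → 001110011100 = 924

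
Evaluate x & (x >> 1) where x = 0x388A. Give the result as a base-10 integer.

6144

x = 11100010001010 = 14474
x>>1 = 01110001000101
AND  = 01100000000000 = 6144
(x & (x >> 1) has a 1 wherever x has two consecutive 1 bits.)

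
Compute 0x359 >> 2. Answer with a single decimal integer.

0x359 = 1101011001
shift right by 2 → 0011010110 = 214
(equivalently, floor(857 / 4))

214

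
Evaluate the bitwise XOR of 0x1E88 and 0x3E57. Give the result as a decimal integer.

0x1E88 = 01111010001000
0x3E57 = 11111001010111
XOR → 10000011011111 = 8415

8415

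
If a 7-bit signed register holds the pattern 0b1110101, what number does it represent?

pattern = 1110101 (MSB is 1 ⇒ negative)
Invert: 0001010, add 1 → 0001011 = 11, so the value is -11.
(Equivalently: 117 - 2^7 = 117 - 128 = -11.)

-11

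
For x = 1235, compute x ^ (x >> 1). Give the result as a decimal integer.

x = 10011010011 = 1235
x>>1 = 01001101001
XOR  = 11010111010 = 1722
(x ^ (x >> 1) gives the standard binary-reflected Gray code of x.)

1722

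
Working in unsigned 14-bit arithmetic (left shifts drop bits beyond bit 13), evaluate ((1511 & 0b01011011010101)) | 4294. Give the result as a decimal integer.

1511 = 00010111100111
0b01011011010101 = 01011011010101
→ & → 00010011000101 = 1221
4294 = 01000011000110
→ | → 01010011000111 = 5319

5319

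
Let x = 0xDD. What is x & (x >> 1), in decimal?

76

x = 11011101 = 221
x>>1 = 01101110
AND  = 01001100 = 76
(x & (x >> 1) has a 1 wherever x has two consecutive 1 bits.)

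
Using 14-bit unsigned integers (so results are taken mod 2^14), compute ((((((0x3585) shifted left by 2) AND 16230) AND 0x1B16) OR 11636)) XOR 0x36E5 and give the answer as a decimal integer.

2449

0x3585 = 11010110000101
→ shifted left by 2 (mod 2^14) → 01011000010100 = 5652
16230 = 11111101100110
→ AND → 01011000000100 = 5636
0x1B16 = 01101100010110
→ AND → 01001000000100 = 4612
11636 = 10110101110100
→ OR → 11111101110100 = 16244
0x36E5 = 11011011100101
→ XOR → 00100110010001 = 2449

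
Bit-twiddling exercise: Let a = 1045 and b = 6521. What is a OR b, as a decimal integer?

1045 = 0010000010101
6521 = 1100101111001
 OR → 1110101111101 = 7549

7549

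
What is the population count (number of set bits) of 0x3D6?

7

0x3D6 = 1111010110
Count the 1s: 1 + 1 + 1 + 1 + 1 + 1 + 1 = 7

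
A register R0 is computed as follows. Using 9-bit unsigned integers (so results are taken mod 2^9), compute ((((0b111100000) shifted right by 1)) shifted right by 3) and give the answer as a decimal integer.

30

0b111100000 = 111100000
→ shifted right by 1 → 011110000 = 240
→ shifted right by 3 → 000011110 = 30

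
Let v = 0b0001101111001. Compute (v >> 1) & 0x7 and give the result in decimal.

4

v = 0001101111001
Shift right by 1: 000110111100
Mask low 3 bits: 100 = 4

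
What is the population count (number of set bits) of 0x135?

0x135 = 100110101
Count the 1s: 1 + 1 + 1 + 1 + 1 = 5

5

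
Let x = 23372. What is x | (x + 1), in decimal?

x = 101101101001100 = 23372
x + 1 = 101101101001101
OR    = 101101101001101 = 23373
(x | (x + 1) sets the lowest cleared bit.)

23373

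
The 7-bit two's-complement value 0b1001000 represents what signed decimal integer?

-56

pattern = 1001000 (MSB is 1 ⇒ negative)
Invert: 0110111, add 1 → 0111000 = 56, so the value is -56.
(Equivalently: 72 - 2^7 = 72 - 128 = -56.)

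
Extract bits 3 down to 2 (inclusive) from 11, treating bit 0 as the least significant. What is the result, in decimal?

2

v = 000001011
Shift right by 2: 0000010
Mask low 2 bits: 10 = 2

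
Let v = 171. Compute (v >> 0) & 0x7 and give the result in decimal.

v = 010101011
Shift right by 0: 010101011
Mask low 3 bits: 011 = 3

3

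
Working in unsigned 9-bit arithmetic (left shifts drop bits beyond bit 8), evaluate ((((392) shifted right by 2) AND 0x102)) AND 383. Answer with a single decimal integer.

2

392 = 110001000
→ shifted right by 2 → 001100010 = 98
0x102 = 100000010
→ AND → 000000010 = 2
383 = 101111111
→ AND → 000000010 = 2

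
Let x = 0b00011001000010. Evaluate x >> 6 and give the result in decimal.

25

x = 11001000010
shift right by 6 → 00000011001 = 25
(equivalently, floor(1602 / 64))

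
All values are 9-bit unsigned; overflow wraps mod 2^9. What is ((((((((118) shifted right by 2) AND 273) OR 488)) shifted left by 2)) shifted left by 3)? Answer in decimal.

288

118 = 001110110
→ shifted right by 2 → 000011101 = 29
273 = 100010001
→ AND → 000010001 = 17
488 = 111101000
→ OR → 111111001 = 505
→ shifted left by 2 (mod 2^9) → 111100100 = 484
→ shifted left by 3 (mod 2^9) → 100100000 = 288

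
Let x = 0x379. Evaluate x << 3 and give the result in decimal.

7112

0x379 = 0001101111001
shift left by 3 → 1101111001000 = 7112
(equivalently, 889 × 2^3 = 889 × 8)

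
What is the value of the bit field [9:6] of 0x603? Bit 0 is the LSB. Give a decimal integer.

8

v = 000011000000011
Shift right by 6: 000011000
Mask low 4 bits: 1000 = 8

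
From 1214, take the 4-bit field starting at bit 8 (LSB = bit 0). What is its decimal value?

v = 010010111110
Shift right by 8: 0100
Mask low 4 bits: 0100 = 4

4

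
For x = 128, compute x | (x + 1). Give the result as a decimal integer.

129

x = 10000000 = 128
x + 1 = 10000001
OR    = 10000001 = 129
(x | (x + 1) sets the lowest cleared bit.)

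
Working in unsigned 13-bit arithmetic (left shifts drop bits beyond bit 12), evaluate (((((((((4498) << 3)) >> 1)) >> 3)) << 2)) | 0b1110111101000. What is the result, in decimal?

4498 = 1000110010010
→ << 3 (mod 2^13) → 0110010010000 = 3216
→ >> 1 → 0011001001000 = 1608
→ >> 3 → 0000011001001 = 201
→ << 2 (mod 2^13) → 0001100100100 = 804
0b1110111101000 = 1110111101000
→ | → 1111111101100 = 8172

8172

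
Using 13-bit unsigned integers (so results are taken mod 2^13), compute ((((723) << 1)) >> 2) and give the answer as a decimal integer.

723 = 0001011010011
→ << 1 (mod 2^13) → 0010110100110 = 1446
→ >> 2 → 0000101101001 = 361

361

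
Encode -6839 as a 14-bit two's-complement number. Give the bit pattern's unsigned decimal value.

9545

6839 in 14 bits: 01101010110111
Invert: 10010101001000
Add 1:  10010101001001 = 9545
(Check: 2^14 - 6839 = 16384 - 6839 = 9545.)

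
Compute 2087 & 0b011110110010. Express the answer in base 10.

2087 = 100000100111
b = 011110110010
AND → 000000100010 = 34

34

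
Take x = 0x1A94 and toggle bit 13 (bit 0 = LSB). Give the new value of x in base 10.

14996

x = 01101010010100
bit 13 is currently 0; toggle it via x ^ (1 << 13) = x ^ 8192
→ 11101010010100 = 14996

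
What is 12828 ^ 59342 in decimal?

12828 = 0011001000011100
59342 = 1110011111001110
XOR → 1101010111010010 = 54738

54738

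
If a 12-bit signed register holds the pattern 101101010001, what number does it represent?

-1199

pattern = 101101010001 (MSB is 1 ⇒ negative)
Invert: 010010101110, add 1 → 010010101111 = 1199, so the value is -1199.
(Equivalently: 2897 - 2^12 = 2897 - 4096 = -1199.)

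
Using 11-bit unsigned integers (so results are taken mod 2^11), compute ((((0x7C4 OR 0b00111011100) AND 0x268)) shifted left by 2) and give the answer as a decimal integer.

288

0x7C4 = 11111000100
0b00111011100 = 00111011100
→ OR → 11111011100 = 2012
0x268 = 01001101000
→ AND → 01001001000 = 584
→ shifted left by 2 (mod 2^11) → 00100100000 = 288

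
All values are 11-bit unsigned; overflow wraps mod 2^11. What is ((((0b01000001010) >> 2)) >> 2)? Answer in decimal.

0b01000001010 = 01000001010
→ >> 2 → 00010000010 = 130
→ >> 2 → 00000100000 = 32

32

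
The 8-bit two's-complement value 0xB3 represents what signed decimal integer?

pattern = 10110011 (MSB is 1 ⇒ negative)
Invert: 01001100, add 1 → 01001101 = 77, so the value is -77.
(Equivalently: 179 - 2^8 = 179 - 256 = -77.)

-77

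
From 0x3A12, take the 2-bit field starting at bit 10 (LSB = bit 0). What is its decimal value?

2

v = 11101000010010
Shift right by 10: 1110
Mask low 2 bits: 10 = 2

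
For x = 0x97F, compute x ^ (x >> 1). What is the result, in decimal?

3520

x = 100101111111 = 2431
x>>1 = 010010111111
XOR  = 110111000000 = 3520
(x ^ (x >> 1) gives the standard binary-reflected Gray code of x.)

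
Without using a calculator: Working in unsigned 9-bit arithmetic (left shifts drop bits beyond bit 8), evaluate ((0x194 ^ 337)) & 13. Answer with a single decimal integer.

0x194 = 110010100
337 = 101010001
→ ^ → 011000101 = 197
13 = 000001101
→ & → 000000101 = 5

5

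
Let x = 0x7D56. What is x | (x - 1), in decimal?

32087

x = 111110101010110 = 32086
x - 1 = 111110101010101
OR    = 111110101010111 = 32087
(x | (x - 1) sets all bits below the lowest set bit.)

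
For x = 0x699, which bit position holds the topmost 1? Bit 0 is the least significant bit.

10

0x699 = 11010011001
The topmost 1 is at position 10 (since 2^10 = 1024 ≤ 1689 < 2048).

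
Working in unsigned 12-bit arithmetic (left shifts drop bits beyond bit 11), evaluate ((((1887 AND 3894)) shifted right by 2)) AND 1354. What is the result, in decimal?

320

1887 = 011101011111
3894 = 111100110110
→ AND → 011100010110 = 1814
→ shifted right by 2 → 000111000101 = 453
1354 = 010101001010
→ AND → 000101000000 = 320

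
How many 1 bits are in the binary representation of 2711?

7

2711 = 101010010111
Count the 1s: 1 + 1 + 1 + 1 + 1 + 1 + 1 = 7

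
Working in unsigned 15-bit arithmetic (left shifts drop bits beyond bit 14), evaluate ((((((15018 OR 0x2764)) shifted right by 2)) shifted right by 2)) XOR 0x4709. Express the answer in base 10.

17655

15018 = 011101010101010
0x2764 = 010011101100100
→ OR → 011111111101110 = 16366
→ shifted right by 2 → 000111111111011 = 4091
→ shifted right by 2 → 000001111111110 = 1022
0x4709 = 100011100001001
→ XOR → 100010011110111 = 17655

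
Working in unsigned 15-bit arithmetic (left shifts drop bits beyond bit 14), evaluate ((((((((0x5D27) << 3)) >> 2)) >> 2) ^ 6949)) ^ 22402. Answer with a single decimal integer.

0x5D27 = 101110100100111
→ << 3 (mod 2^15) → 110100100111000 = 26936
→ >> 2 → 001101001001110 = 6734
→ >> 2 → 000011010010011 = 1683
6949 = 001101100100101
→ ^ → 001110110110110 = 7606
22402 = 101011110000010
→ ^ → 100101000110100 = 18996

18996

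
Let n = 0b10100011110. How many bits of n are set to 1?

6

n = 10100011110
Count the 1s: 1 + 1 + 1 + 1 + 1 + 1 = 6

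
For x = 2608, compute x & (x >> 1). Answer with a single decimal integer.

16

x = 101000110000 = 2608
x>>1 = 010100011000
AND  = 000000010000 = 16
(x & (x >> 1) has a 1 wherever x has two consecutive 1 bits.)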